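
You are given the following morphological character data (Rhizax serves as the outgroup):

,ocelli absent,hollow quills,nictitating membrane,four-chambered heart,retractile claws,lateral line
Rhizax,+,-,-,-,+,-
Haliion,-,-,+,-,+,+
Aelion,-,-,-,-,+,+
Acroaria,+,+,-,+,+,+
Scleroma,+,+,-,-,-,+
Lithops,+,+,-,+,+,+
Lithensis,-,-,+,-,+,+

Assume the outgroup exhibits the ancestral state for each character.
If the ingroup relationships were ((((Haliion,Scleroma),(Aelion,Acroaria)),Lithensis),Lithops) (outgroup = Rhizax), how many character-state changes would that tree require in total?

Map each character onto ((((Haliion,Scleroma),(Aelion,Acroaria)),Lithensis),Lithops) (rooted by Rhizax) and count the minimum state changes it requires (Fitch parsimony):
ocelli absent: 3; hollow quills: 3; nictitating membrane: 2; four-chambered heart: 2; retractile claws: 1; lateral line: 1.
Total tree length = 12.

12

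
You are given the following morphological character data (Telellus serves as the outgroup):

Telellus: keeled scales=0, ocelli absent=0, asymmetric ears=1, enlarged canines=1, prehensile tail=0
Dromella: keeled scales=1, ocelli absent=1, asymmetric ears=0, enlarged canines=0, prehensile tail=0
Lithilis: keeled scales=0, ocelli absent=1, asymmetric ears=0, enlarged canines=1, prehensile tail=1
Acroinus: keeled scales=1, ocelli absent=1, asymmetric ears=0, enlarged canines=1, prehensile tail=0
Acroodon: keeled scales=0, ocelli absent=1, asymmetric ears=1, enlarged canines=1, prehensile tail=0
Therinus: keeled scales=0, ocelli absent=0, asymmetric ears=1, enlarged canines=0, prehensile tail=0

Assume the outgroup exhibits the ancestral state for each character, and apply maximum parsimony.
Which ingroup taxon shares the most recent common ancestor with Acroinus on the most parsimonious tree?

Character polarity is set by the outgroup: the derived state is whichever differs from the outgroup's state, so for asymmetric ears, enlarged canines the derived state is '0', and for the remaining characters it is '1'.
keeled scales (derived state '1') is shared by Acroinus and Dromella — a synapomorphy uniting that clade.
Only Acroinus, Acroodon, Dromella, and Lithilis show the derived state '1' for ocelli absent, supporting them as a clade.
asymmetric ears (derived state '0') is shared by Acroinus, Dromella, and Lithilis — a synapomorphy uniting that clade.
enlarged canines (state '0') occurs in Dromella and Therinus but conflicts with the nesting implied by the other characters — most parsimoniously interpreted as homoplasy.
prehensile tail (derived state '1') is unique to Lithilis (autapomorphy; uninformative for grouping).
Most parsimonious ingroup topology: ((((Dromella,Acroinus),Lithilis),Acroodon),Therinus).
Acroinus and Dromella form a cherry on this tree, so they are sister taxa.

Dromella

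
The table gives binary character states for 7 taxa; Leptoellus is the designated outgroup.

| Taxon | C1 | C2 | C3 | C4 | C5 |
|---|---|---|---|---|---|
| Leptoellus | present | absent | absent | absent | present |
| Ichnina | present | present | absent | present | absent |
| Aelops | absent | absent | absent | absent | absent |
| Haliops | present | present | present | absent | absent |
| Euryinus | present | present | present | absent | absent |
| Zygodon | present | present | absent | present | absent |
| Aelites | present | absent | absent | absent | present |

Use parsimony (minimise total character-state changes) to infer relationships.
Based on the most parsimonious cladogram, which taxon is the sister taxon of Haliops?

Character polarity is set by the outgroup: the derived state is whichever differs from the outgroup's state, so for C1, C5 the derived state is 'absent', and for the remaining characters it is 'present'.
C1 (derived state 'absent') is unique to Aelops (autapomorphy; uninformative for grouping).
Only Euryinus, Haliops, Ichnina, and Zygodon show the derived state 'present' for C2, supporting them as a clade.
C3: derived state 'present' in Euryinus and Haliops only — synapomorphy for {Euryinus, Haliops}.
C4 (derived state 'present') is shared by Ichnina and Zygodon — a synapomorphy uniting that clade.
C5: derived state 'absent' in Aelops, Euryinus, Haliops, Ichnina, and Zygodon only — synapomorphy for {Aelops, Euryinus, Haliops, Ichnina, Zygodon}.
Most parsimonious ingroup topology: ((((Ichnina,Zygodon),(Haliops,Euryinus)),Aelops),Aelites).
Haliops and Euryinus form a cherry on this tree, so they are sister taxa.

Euryinus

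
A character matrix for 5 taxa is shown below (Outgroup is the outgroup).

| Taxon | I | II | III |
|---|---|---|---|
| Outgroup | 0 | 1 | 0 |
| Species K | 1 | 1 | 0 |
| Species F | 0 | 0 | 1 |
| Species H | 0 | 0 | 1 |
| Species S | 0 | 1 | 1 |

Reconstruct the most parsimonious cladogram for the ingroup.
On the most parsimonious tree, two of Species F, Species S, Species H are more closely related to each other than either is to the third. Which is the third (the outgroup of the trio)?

Species S

Character polarity is set by the outgroup: the derived state is whichever differs from the outgroup's state, so for II the derived state is '0', and for the remaining characters it is '1'.
I: derived state '1' in Species K only — an autapomorphy, so it tells us nothing about relationships among taxa.
II: derived state '0' in Species F and Species H only — synapomorphy for {Species F, Species H}.
III: derived state '1' in Species F, Species H, and Species S only — synapomorphy for {Species F, Species H, Species S}.
Most parsimonious ingroup topology: (Species K,((Species F,Species H),Species S)).
Species H and Species F share a more recent common ancestor with each other than either does with Species S, so Species S is the least closely related of the three.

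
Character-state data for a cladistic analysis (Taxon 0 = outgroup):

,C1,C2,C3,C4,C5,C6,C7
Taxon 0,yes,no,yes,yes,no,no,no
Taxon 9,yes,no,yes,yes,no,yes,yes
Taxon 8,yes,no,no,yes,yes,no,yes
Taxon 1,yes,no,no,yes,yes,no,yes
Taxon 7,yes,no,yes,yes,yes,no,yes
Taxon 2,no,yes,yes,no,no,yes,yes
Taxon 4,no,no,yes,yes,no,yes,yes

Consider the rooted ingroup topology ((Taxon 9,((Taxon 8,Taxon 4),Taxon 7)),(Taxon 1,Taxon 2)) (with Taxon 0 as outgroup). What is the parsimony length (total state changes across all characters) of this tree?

13

Map each character onto ((Taxon 9,((Taxon 8,Taxon 4),Taxon 7)),(Taxon 1,Taxon 2)) (rooted by Taxon 0) and count the minimum state changes it requires (Fitch parsimony):
C1: 2; C2: 1; C3: 2; C4: 1; C5: 3; C6: 3; C7: 1.
Total tree length = 13.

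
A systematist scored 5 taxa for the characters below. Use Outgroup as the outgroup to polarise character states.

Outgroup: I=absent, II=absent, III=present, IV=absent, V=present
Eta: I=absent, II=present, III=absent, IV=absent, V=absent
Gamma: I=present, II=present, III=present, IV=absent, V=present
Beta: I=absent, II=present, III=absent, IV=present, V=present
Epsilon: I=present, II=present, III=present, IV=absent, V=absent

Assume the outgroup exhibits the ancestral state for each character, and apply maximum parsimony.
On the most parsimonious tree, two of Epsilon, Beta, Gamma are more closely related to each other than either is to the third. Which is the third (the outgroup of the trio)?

Character polarity is set by the outgroup: the derived state is whichever differs from the outgroup's state, so for III, V the derived state is 'absent', and for the remaining characters it is 'present'.
Only Epsilon and Gamma show the derived state 'present' for I, supporting them as a clade.
All ingroup taxa share the derived state 'present' for II; it defines the ingroup but does not resolve relationships within it.
Only Beta and Eta show the derived state 'absent' for III, supporting them as a clade.
IV (derived state 'present') is unique to Beta (autapomorphy; uninformative for grouping).
V groups Epsilon and Eta, which is incompatible with the clades supported by the remaining characters; treating it as convergent (homoplasy) costs fewer steps than any alternative tree.
Most parsimonious ingroup topology: ((Eta,Beta),(Gamma,Epsilon)).
Gamma and Epsilon share a more recent common ancestor with each other than either does with Beta, so Beta is the least closely related of the three.

Beta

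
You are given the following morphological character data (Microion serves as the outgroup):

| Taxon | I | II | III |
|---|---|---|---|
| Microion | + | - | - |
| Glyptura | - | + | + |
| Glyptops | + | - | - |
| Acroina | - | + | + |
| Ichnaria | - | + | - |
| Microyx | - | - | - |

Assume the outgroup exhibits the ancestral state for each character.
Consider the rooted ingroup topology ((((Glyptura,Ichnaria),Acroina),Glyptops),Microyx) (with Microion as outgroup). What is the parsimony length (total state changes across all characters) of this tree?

5

Map each character onto ((((Glyptura,Ichnaria),Acroina),Glyptops),Microyx) (rooted by Microion) and count the minimum state changes it requires (Fitch parsimony):
I: 2; II: 1; III: 2.
Total tree length = 5.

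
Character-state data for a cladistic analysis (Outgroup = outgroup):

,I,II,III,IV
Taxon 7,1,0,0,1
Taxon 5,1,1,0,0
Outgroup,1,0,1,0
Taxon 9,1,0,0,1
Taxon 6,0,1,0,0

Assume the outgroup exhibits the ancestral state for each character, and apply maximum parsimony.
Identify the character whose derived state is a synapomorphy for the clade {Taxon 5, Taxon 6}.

II

Character polarity is set by the outgroup: the derived state is whichever differs from the outgroup's state, so for I, III the derived state is '0', and for the remaining characters it is '1'.
I (derived state '0') is unique to Taxon 6 (autapomorphy; uninformative for grouping).
Only Taxon 5 and Taxon 6 show the derived state '1' for II, supporting them as a clade.
III (derived state '0') is shared by all ingroup taxa — unites the whole ingroup.
IV (derived state '1') is shared by Taxon 7 and Taxon 9 — a synapomorphy uniting that clade.
Most parsimonious ingroup topology: ((Taxon 9,Taxon 7),(Taxon 6,Taxon 5)).
The clade {Taxon 5, Taxon 6} is supported by II: its derived state '1' occurs in exactly those taxa and in no other taxon (including the outgroup).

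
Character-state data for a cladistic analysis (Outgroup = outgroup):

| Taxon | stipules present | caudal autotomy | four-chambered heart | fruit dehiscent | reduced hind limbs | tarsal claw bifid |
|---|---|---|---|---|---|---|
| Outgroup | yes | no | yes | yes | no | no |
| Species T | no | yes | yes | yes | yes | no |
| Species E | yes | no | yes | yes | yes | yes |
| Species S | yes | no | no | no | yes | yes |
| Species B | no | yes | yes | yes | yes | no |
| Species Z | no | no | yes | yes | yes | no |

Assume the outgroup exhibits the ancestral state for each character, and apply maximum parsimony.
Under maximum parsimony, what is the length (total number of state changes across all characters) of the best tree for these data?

6

Character polarity is set by the outgroup: the derived state is whichever differs from the outgroup's state, so for stipules present, four-chambered heart, fruit dehiscent the derived state is 'no', and for the remaining characters it is 'yes'.
Only Species B, Species T, and Species Z show the derived state 'no' for stipules present, supporting them as a clade.
Only Species B and Species T show the derived state 'yes' for caudal autotomy, supporting them as a clade.
four-chambered heart: derived state 'no' in Species S only — an autapomorphy, so it tells us nothing about relationships among taxa.
fruit dehiscent: derived state 'no' in Species S only — an autapomorphy, so it tells us nothing about relationships among taxa.
reduced hind limbs (derived state 'yes') is shared by all ingroup taxa — unites the whole ingroup.
tarsal claw bifid: derived state 'yes' in Species E and Species S only — synapomorphy for {Species E, Species S}.
Most parsimonious ingroup topology: (((Species T,Species B),Species Z),(Species E,Species S)).
Changes per character on this tree: stipules present: 1; caudal autotomy: 1; four-chambered heart: 1; fruit dehiscent: 1; reduced hind limbs: 1; tarsal claw bifid: 1.
Total = 6.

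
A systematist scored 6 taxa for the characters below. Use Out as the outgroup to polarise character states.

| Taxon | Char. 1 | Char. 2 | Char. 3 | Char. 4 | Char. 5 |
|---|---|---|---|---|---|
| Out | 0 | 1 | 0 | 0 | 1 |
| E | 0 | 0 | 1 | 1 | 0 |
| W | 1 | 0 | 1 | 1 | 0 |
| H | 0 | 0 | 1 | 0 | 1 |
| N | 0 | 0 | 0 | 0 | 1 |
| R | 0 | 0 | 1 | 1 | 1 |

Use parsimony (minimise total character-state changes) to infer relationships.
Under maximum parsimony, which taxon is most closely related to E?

W

Character polarity is set by the outgroup: the derived state is whichever differs from the outgroup's state, so for Char. 2, Char. 5 the derived state is '0', and for the remaining characters it is '1'.
Char. 1: derived state '1' in W only — an autapomorphy, so it tells us nothing about relationships among taxa.
Char. 2 (derived state '0') is shared by all ingroup taxa — unites the whole ingroup.
Char. 3: derived state '1' in E, H, R, and W only — synapomorphy for {E, H, R, W}.
Char. 4: derived state '1' in E, R, and W only — synapomorphy for {E, R, W}.
Char. 5 (derived state '0') is shared by E and W — a synapomorphy uniting that clade.
Most parsimonious ingroup topology: ((((E,W),R),H),N).
E and W form a cherry on this tree, so they are sister taxa.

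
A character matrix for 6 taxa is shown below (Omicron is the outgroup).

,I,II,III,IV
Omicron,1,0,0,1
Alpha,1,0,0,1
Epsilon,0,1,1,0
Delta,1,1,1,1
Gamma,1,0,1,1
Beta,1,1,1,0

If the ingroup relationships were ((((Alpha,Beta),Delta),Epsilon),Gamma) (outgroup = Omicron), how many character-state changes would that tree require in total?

7

Map each character onto ((((Alpha,Beta),Delta),Epsilon),Gamma) (rooted by Omicron) and count the minimum state changes it requires (Fitch parsimony):
I: 1; II: 2; III: 2; IV: 2.
Total tree length = 7.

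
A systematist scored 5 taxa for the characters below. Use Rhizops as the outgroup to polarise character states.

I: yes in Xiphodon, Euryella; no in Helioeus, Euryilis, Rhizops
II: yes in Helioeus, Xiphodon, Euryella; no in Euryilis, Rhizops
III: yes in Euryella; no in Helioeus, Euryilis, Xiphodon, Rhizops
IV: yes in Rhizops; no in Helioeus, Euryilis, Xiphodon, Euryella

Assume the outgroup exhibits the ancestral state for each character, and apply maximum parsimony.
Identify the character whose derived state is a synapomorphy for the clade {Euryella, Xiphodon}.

Character polarity is set by the outgroup: the derived state is whichever differs from the outgroup's state, so for IV the derived state is 'no', and for the remaining characters it is 'yes'.
I (derived state 'yes') is shared by Euryella and Xiphodon — a synapomorphy uniting that clade.
II (derived state 'yes') is shared by Euryella, Helioeus, and Xiphodon — a synapomorphy uniting that clade.
III (derived state 'yes') is unique to Euryella (autapomorphy; uninformative for grouping).
All ingroup taxa share the derived state 'no' for IV; it defines the ingroup but does not resolve relationships within it.
Most parsimonious ingroup topology: (((Xiphodon,Euryella),Helioeus),Euryilis).
The clade {Euryella, Xiphodon} is supported by I: its derived state 'yes' occurs in exactly those taxa and in no other taxon (including the outgroup).

I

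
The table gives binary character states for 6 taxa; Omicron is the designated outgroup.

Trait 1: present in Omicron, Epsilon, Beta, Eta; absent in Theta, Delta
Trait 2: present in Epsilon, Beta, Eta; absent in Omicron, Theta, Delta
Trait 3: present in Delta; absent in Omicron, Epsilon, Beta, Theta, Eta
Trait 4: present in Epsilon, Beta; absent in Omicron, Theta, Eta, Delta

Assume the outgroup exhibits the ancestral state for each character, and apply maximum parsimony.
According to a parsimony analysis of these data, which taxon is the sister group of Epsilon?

Beta

Character polarity is set by the outgroup: the derived state is whichever differs from the outgroup's state, so for Trait 1 the derived state is 'absent', and for the remaining characters it is 'present'.
Trait 1: derived state 'absent' in Delta and Theta only — synapomorphy for {Delta, Theta}.
Trait 2: derived state 'present' in Beta, Epsilon, and Eta only — synapomorphy for {Beta, Epsilon, Eta}.
Trait 3 (derived state 'present') is unique to Delta (autapomorphy; uninformative for grouping).
Trait 4 (derived state 'present') is shared by Beta and Epsilon — a synapomorphy uniting that clade.
Most parsimonious ingroup topology: (((Epsilon,Beta),Eta),(Theta,Delta)).
Epsilon and Beta form a cherry on this tree, so they are sister taxa.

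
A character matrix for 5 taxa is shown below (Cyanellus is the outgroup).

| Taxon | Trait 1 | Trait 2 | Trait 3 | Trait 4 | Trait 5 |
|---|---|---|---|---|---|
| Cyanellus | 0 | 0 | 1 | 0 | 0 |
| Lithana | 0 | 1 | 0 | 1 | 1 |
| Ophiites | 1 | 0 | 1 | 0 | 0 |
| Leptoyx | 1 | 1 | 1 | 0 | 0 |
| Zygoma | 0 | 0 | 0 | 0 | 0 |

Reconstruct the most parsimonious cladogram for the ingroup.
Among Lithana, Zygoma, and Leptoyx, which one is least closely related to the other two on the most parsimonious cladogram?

Leptoyx

Character polarity is set by the outgroup: the derived state is whichever differs from the outgroup's state, so for Trait 3 the derived state is '0', and for the remaining characters it is '1'.
Trait 1 (derived state '1') is shared by Leptoyx and Ophiites — a synapomorphy uniting that clade.
Trait 2 (state '1') occurs in Leptoyx and Lithana but conflicts with the nesting implied by the other characters — most parsimoniously interpreted as homoplasy.
Trait 3 (derived state '0') is shared by Lithana and Zygoma — a synapomorphy uniting that clade.
Trait 4 (derived state '1') is unique to Lithana (autapomorphy; uninformative for grouping).
Trait 5: derived state '1' in Lithana only — an autapomorphy, so it tells us nothing about relationships among taxa.
Most parsimonious ingroup topology: ((Lithana,Zygoma),(Ophiites,Leptoyx)).
Zygoma and Lithana share a more recent common ancestor with each other than either does with Leptoyx, so Leptoyx is the least closely related of the three.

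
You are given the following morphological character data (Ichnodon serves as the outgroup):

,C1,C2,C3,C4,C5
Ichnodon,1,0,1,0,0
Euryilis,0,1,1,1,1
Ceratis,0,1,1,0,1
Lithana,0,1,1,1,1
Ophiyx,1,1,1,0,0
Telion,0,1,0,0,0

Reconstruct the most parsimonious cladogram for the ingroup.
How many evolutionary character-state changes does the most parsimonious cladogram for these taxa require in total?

5

Character polarity is set by the outgroup: the derived state is whichever differs from the outgroup's state, so for C1, C3 the derived state is '0', and for the remaining characters it is '1'.
Only Ceratis, Euryilis, Lithana, and Telion show the derived state '0' for C1, supporting them as a clade.
C2 (derived state '1') is shared by all ingroup taxa — unites the whole ingroup.
C3: derived state '0' in Telion only — an autapomorphy, so it tells us nothing about relationships among taxa.
C4: derived state '1' in Euryilis and Lithana only — synapomorphy for {Euryilis, Lithana}.
C5: derived state '1' in Ceratis, Euryilis, and Lithana only — synapomorphy for {Ceratis, Euryilis, Lithana}.
Most parsimonious ingroup topology: ((((Euryilis,Lithana),Ceratis),Telion),Ophiyx).
Changes per character on this tree: C1: 1; C2: 1; C3: 1; C4: 1; C5: 1.
Total = 5.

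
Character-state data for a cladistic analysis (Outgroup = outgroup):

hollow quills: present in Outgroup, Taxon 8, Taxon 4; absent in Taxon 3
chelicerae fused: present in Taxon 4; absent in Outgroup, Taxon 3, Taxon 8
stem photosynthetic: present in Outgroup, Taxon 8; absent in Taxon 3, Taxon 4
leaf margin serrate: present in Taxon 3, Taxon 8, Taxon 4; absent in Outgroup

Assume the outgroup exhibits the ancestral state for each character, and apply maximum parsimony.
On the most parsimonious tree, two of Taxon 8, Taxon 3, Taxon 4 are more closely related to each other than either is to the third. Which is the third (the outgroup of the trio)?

Taxon 8

Character polarity is set by the outgroup: the derived state is whichever differs from the outgroup's state, so for hollow quills, stem photosynthetic the derived state is 'absent', and for the remaining characters it is 'present'.
hollow quills (derived state 'absent') is unique to Taxon 3 (autapomorphy; uninformative for grouping).
chelicerae fused (derived state 'present') is unique to Taxon 4 (autapomorphy; uninformative for grouping).
stem photosynthetic: derived state 'absent' in Taxon 3 and Taxon 4 only — synapomorphy for {Taxon 3, Taxon 4}.
All ingroup taxa share the derived state 'present' for leaf margin serrate; it defines the ingroup but does not resolve relationships within it.
Most parsimonious ingroup topology: ((Taxon 3,Taxon 4),Taxon 8).
Taxon 4 and Taxon 3 share a more recent common ancestor with each other than either does with Taxon 8, so Taxon 8 is the least closely related of the three.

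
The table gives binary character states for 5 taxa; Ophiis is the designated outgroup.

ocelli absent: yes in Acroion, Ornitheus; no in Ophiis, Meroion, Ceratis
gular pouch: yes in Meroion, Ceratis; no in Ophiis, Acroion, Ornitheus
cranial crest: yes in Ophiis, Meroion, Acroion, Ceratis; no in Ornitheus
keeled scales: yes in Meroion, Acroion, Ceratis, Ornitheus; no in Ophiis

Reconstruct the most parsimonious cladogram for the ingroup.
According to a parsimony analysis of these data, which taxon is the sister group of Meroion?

Character polarity is set by the outgroup: the derived state is whichever differs from the outgroup's state, so for cranial crest the derived state is 'no', and for the remaining characters it is 'yes'.
ocelli absent (derived state 'yes') is shared by Acroion and Ornitheus — a synapomorphy uniting that clade.
gular pouch (derived state 'yes') is shared by Ceratis and Meroion — a synapomorphy uniting that clade.
cranial crest (derived state 'no') is unique to Ornitheus (autapomorphy; uninformative for grouping).
keeled scales (derived state 'yes') is shared by all ingroup taxa — unites the whole ingroup.
Most parsimonious ingroup topology: ((Ceratis,Meroion),(Acroion,Ornitheus)).
Meroion and Ceratis form a cherry on this tree, so they are sister taxa.

Ceratis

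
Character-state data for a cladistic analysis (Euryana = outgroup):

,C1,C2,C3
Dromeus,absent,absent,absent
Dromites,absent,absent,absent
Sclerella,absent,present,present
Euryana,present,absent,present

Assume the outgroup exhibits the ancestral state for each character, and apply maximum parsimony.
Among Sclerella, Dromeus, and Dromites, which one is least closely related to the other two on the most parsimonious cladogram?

Sclerella

Character polarity is set by the outgroup: the derived state is whichever differs from the outgroup's state, so for C1, C3 the derived state is 'absent', and for the remaining characters it is 'present'.
C1 (derived state 'absent') is shared by all ingroup taxa — unites the whole ingroup.
C2 (derived state 'present') is unique to Sclerella (autapomorphy; uninformative for grouping).
Only Dromeus and Dromites show the derived state 'absent' for C3, supporting them as a clade.
Most parsimonious ingroup topology: ((Dromeus,Dromites),Sclerella).
Dromeus and Dromites share a more recent common ancestor with each other than either does with Sclerella, so Sclerella is the least closely related of the three.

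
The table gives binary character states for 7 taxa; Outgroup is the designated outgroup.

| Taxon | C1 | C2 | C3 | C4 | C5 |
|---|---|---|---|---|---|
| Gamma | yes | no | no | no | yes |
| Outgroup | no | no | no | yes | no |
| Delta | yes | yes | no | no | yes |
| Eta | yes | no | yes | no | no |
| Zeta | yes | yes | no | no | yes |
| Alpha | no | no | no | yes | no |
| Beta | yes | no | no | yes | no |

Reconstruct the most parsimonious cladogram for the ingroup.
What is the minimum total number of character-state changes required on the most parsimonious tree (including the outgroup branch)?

Character polarity is set by the outgroup: the derived state is whichever differs from the outgroup's state, so for C4 the derived state is 'no', and for the remaining characters it is 'yes'.
C1 (derived state 'yes') is shared by Beta, Delta, Eta, Gamma, and Zeta — a synapomorphy uniting that clade.
C2: derived state 'yes' in Delta and Zeta only — synapomorphy for {Delta, Zeta}.
C3: derived state 'yes' in Eta only — an autapomorphy, so it tells us nothing about relationships among taxa.
C4: derived state 'no' in Delta, Eta, Gamma, and Zeta only — synapomorphy for {Delta, Eta, Gamma, Zeta}.
C5: derived state 'yes' in Delta, Gamma, and Zeta only — synapomorphy for {Delta, Gamma, Zeta}.
Most parsimonious ingroup topology: ((((Gamma,(Zeta,Delta)),Eta),Beta),Alpha).
Changes per character on this tree: C1: 1; C2: 1; C3: 1; C4: 1; C5: 1.
Total = 5.

5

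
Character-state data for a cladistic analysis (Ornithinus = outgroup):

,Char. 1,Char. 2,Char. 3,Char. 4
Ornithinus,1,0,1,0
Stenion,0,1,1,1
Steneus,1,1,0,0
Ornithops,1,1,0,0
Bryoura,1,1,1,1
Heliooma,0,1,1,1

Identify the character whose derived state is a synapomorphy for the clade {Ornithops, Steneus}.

Char. 3

Character polarity is set by the outgroup: the derived state is whichever differs from the outgroup's state, so for Char. 1, Char. 3 the derived state is '0', and for the remaining characters it is '1'.
Char. 1: derived state '0' in Heliooma and Stenion only — synapomorphy for {Heliooma, Stenion}.
All ingroup taxa share the derived state '1' for Char. 2; it defines the ingroup but does not resolve relationships within it.
Char. 3: derived state '0' in Ornithops and Steneus only — synapomorphy for {Ornithops, Steneus}.
Char. 4: derived state '1' in Bryoura, Heliooma, and Stenion only — synapomorphy for {Bryoura, Heliooma, Stenion}.
Most parsimonious ingroup topology: (((Stenion,Heliooma),Bryoura),(Steneus,Ornithops)).
The clade {Ornithops, Steneus} is supported by Char. 3: its derived state '0' occurs in exactly those taxa and in no other taxon (including the outgroup).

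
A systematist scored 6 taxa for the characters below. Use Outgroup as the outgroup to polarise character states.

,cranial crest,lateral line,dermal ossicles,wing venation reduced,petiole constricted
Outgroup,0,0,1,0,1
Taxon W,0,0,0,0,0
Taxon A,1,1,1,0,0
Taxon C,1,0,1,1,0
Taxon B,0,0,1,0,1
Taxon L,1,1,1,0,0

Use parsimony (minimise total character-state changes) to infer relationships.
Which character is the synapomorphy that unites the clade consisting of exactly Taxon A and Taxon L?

lateral line

Character polarity is set by the outgroup: the derived state is whichever differs from the outgroup's state, so for dermal ossicles, petiole constricted the derived state is '0', and for the remaining characters it is '1'.
cranial crest: derived state '1' in Taxon A, Taxon C, and Taxon L only — synapomorphy for {Taxon A, Taxon C, Taxon L}.
Only Taxon A and Taxon L show the derived state '1' for lateral line, supporting them as a clade.
dermal ossicles: derived state '0' in Taxon W only — an autapomorphy, so it tells us nothing about relationships among taxa.
wing venation reduced (derived state '1') is unique to Taxon C (autapomorphy; uninformative for grouping).
petiole constricted (derived state '0') is shared by Taxon A, Taxon C, Taxon L, and Taxon W — a synapomorphy uniting that clade.
Most parsimonious ingroup topology: ((Taxon W,((Taxon A,Taxon L),Taxon C)),Taxon B).
The clade {Taxon A, Taxon L} is supported by lateral line: its derived state '1' occurs in exactly those taxa and in no other taxon (including the outgroup).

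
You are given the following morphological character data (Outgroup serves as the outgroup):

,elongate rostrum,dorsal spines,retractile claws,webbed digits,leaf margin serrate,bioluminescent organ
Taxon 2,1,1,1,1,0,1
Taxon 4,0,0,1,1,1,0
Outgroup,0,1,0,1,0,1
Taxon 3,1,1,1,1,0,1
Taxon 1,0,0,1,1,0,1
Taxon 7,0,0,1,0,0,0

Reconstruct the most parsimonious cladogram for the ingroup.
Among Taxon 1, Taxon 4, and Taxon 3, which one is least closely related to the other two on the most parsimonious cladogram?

Taxon 3

Character polarity is set by the outgroup: the derived state is whichever differs from the outgroup's state, so for dorsal spines, webbed digits, bioluminescent organ the derived state is '0', and for the remaining characters it is '1'.
elongate rostrum: derived state '1' in Taxon 2 and Taxon 3 only — synapomorphy for {Taxon 2, Taxon 3}.
dorsal spines: derived state '0' in Taxon 1, Taxon 4, and Taxon 7 only — synapomorphy for {Taxon 1, Taxon 4, Taxon 7}.
retractile claws (derived state '1') is shared by all ingroup taxa — unites the whole ingroup.
webbed digits: derived state '0' in Taxon 7 only — an autapomorphy, so it tells us nothing about relationships among taxa.
leaf margin serrate: derived state '1' in Taxon 4 only — an autapomorphy, so it tells us nothing about relationships among taxa.
bioluminescent organ (derived state '0') is shared by Taxon 4 and Taxon 7 — a synapomorphy uniting that clade.
Most parsimonious ingroup topology: ((Taxon 3,Taxon 2),(Taxon 1,(Taxon 4,Taxon 7))).
Taxon 4 and Taxon 1 share a more recent common ancestor with each other than either does with Taxon 3, so Taxon 3 is the least closely related of the three.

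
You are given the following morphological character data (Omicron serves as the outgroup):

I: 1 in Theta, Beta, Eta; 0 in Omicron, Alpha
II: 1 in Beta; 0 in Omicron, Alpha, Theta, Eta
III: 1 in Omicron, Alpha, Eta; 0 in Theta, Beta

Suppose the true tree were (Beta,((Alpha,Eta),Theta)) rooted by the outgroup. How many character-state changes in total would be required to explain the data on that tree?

Map each character onto (Beta,((Alpha,Eta),Theta)) (rooted by Omicron) and count the minimum state changes it requires (Fitch parsimony):
I: 2; II: 1; III: 2.
Total tree length = 5.

5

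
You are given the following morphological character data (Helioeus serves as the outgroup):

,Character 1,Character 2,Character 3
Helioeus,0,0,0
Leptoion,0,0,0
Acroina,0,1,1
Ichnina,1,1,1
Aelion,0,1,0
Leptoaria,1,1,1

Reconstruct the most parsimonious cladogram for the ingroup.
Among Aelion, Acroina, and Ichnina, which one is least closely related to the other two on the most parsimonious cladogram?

The outgroup has state '0' for every character, so '1' is the derived state throughout.
Character 1 (derived state '1') is shared by Ichnina and Leptoaria — a synapomorphy uniting that clade.
Character 2: derived state '1' in Acroina, Aelion, Ichnina, and Leptoaria only — synapomorphy for {Acroina, Aelion, Ichnina, Leptoaria}.
Character 3 (derived state '1') is shared by Acroina, Ichnina, and Leptoaria — a synapomorphy uniting that clade.
Most parsimonious ingroup topology: ((((Ichnina,Leptoaria),Acroina),Aelion),Leptoion).
Ichnina and Acroina share a more recent common ancestor with each other than either does with Aelion, so Aelion is the least closely related of the three.

Aelion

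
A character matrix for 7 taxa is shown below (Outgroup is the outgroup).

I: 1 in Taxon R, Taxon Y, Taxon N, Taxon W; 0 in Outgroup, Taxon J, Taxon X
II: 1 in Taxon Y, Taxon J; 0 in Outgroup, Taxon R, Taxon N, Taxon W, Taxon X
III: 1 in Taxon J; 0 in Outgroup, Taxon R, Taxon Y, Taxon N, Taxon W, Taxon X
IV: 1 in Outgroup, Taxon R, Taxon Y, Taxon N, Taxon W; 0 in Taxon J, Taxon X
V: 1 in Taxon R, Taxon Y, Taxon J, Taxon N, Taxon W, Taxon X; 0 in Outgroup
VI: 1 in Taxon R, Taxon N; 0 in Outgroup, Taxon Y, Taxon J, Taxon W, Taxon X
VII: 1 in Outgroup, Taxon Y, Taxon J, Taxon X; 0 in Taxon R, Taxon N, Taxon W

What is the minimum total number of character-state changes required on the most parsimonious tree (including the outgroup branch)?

8

Character polarity is set by the outgroup: the derived state is whichever differs from the outgroup's state, so for IV, VII the derived state is '0', and for the remaining characters it is '1'.
I: derived state '1' in Taxon N, Taxon R, Taxon W, and Taxon Y only — synapomorphy for {Taxon N, Taxon R, Taxon W, Taxon Y}.
II (state '1') occurs in Taxon J and Taxon Y but conflicts with the nesting implied by the other characters — most parsimoniously interpreted as homoplasy.
III (derived state '1') is unique to Taxon J (autapomorphy; uninformative for grouping).
Only Taxon J and Taxon X show the derived state '0' for IV, supporting them as a clade.
V (derived state '1') is shared by all ingroup taxa — unites the whole ingroup.
Only Taxon N and Taxon R show the derived state '1' for VI, supporting them as a clade.
Only Taxon N, Taxon R, and Taxon W show the derived state '0' for VII, supporting them as a clade.
Most parsimonious ingroup topology: ((((Taxon R,Taxon N),Taxon W),Taxon Y),(Taxon J,Taxon X)).
Changes per character on this tree: I: 1; II: 2; III: 1; IV: 1; V: 1; VI: 1; VII: 1.
Total = 8.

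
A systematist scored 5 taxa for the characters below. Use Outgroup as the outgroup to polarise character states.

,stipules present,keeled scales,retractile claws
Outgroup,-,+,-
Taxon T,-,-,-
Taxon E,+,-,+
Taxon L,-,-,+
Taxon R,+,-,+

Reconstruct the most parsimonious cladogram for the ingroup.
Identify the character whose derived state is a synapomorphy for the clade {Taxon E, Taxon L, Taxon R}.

Character polarity is set by the outgroup: the derived state is whichever differs from the outgroup's state, so for keeled scales the derived state is '-', and for the remaining characters it is '+'.
stipules present (derived state '+') is shared by Taxon E and Taxon R — a synapomorphy uniting that clade.
keeled scales (derived state '-') is shared by all ingroup taxa — unites the whole ingroup.
Only Taxon E, Taxon L, and Taxon R show the derived state '+' for retractile claws, supporting them as a clade.
Most parsimonious ingroup topology: (((Taxon E,Taxon R),Taxon L),Taxon T).
The clade {Taxon E, Taxon L, Taxon R} is supported by retractile claws: its derived state '+' occurs in exactly those taxa and in no other taxon (including the outgroup).

retractile claws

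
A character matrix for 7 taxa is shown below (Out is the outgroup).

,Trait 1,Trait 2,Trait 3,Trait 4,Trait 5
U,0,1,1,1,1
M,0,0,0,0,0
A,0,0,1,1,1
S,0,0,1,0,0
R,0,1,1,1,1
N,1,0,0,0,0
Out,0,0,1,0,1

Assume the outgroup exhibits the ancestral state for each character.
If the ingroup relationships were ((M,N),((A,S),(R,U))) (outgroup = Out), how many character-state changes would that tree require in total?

Map each character onto ((M,N),((A,S),(R,U))) (rooted by Out) and count the minimum state changes it requires (Fitch parsimony):
Trait 1: 1; Trait 2: 1; Trait 3: 1; Trait 4: 2; Trait 5: 2.
Total tree length = 7.

7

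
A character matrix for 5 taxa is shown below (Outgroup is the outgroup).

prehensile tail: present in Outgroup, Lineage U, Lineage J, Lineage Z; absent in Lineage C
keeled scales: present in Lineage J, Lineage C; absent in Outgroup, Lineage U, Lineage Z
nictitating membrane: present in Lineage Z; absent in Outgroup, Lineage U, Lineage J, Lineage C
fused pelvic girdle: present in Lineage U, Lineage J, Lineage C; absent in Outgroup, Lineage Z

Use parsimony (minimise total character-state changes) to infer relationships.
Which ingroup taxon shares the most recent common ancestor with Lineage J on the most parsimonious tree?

Lineage C

Character polarity is set by the outgroup: the derived state is whichever differs from the outgroup's state, so for prehensile tail the derived state is 'absent', and for the remaining characters it is 'present'.
prehensile tail: derived state 'absent' in Lineage C only — an autapomorphy, so it tells us nothing about relationships among taxa.
Only Lineage C and Lineage J show the derived state 'present' for keeled scales, supporting them as a clade.
nictitating membrane: derived state 'present' in Lineage Z only — an autapomorphy, so it tells us nothing about relationships among taxa.
Only Lineage C, Lineage J, and Lineage U show the derived state 'present' for fused pelvic girdle, supporting them as a clade.
Most parsimonious ingroup topology: ((Lineage U,(Lineage J,Lineage C)),Lineage Z).
Lineage J and Lineage C form a cherry on this tree, so they are sister taxa.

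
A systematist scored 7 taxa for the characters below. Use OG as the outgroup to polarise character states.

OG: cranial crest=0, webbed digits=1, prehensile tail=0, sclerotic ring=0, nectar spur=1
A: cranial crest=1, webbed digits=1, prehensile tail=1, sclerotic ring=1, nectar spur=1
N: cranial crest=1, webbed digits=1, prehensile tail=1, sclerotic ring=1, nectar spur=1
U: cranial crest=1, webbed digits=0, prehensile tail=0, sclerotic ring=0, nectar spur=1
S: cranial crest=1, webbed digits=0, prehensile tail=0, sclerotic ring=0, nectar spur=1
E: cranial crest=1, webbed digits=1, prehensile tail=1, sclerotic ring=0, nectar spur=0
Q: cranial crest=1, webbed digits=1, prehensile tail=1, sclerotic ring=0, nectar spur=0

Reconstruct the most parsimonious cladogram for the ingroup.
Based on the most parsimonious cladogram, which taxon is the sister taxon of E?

Q

Character polarity is set by the outgroup: the derived state is whichever differs from the outgroup's state, so for webbed digits, nectar spur the derived state is '0', and for the remaining characters it is '1'.
All ingroup taxa share the derived state '1' for cranial crest; it defines the ingroup but does not resolve relationships within it.
webbed digits (derived state '0') is shared by S and U — a synapomorphy uniting that clade.
prehensile tail (derived state '1') is shared by A, E, N, and Q — a synapomorphy uniting that clade.
sclerotic ring: derived state '1' in A and N only — synapomorphy for {A, N}.
nectar spur: derived state '0' in E and Q only — synapomorphy for {E, Q}.
Most parsimonious ingroup topology: (((A,N),(E,Q)),(U,S)).
E and Q form a cherry on this tree, so they are sister taxa.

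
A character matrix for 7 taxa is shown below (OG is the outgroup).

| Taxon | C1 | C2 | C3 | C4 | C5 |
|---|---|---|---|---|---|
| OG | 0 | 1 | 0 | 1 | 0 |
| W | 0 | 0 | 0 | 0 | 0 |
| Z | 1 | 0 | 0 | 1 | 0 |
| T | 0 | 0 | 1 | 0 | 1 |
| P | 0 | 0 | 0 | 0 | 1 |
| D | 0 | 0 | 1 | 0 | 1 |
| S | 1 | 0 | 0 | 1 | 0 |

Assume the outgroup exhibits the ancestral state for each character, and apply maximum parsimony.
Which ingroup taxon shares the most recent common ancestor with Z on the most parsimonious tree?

Character polarity is set by the outgroup: the derived state is whichever differs from the outgroup's state, so for C2, C4 the derived state is '0', and for the remaining characters it is '1'.
C1 (derived state '1') is shared by S and Z — a synapomorphy uniting that clade.
C2 (derived state '0') is shared by all ingroup taxa — unites the whole ingroup.
C3: derived state '1' in D and T only — synapomorphy for {D, T}.
C4: derived state '0' in D, P, T, and W only — synapomorphy for {D, P, T, W}.
C5 (derived state '1') is shared by D, P, and T — a synapomorphy uniting that clade.
Most parsimonious ingroup topology: ((W,((T,D),P)),(Z,S)).
Z and S form a cherry on this tree, so they are sister taxa.

S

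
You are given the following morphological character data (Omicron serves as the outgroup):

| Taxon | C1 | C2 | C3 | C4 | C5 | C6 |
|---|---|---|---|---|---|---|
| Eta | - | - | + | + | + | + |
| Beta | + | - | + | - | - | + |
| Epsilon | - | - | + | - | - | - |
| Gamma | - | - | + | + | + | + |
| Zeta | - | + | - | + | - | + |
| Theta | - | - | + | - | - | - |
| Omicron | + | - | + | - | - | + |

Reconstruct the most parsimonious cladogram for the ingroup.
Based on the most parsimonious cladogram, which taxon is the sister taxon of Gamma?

Eta

Character polarity is set by the outgroup: the derived state is whichever differs from the outgroup's state, so for C1, C3, C6 the derived state is '-', and for the remaining characters it is '+'.
Only Epsilon, Eta, Gamma, Theta, and Zeta show the derived state '-' for C1, supporting them as a clade.
C2 (derived state '+') is unique to Zeta (autapomorphy; uninformative for grouping).
C3 (derived state '-') is unique to Zeta (autapomorphy; uninformative for grouping).
C4: derived state '+' in Eta, Gamma, and Zeta only — synapomorphy for {Eta, Gamma, Zeta}.
C5: derived state '+' in Eta and Gamma only — synapomorphy for {Eta, Gamma}.
C6 (derived state '-') is shared by Epsilon and Theta — a synapomorphy uniting that clade.
Most parsimonious ingroup topology: (((Theta,Epsilon),((Eta,Gamma),Zeta)),Beta).
Gamma and Eta form a cherry on this tree, so they are sister taxa.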